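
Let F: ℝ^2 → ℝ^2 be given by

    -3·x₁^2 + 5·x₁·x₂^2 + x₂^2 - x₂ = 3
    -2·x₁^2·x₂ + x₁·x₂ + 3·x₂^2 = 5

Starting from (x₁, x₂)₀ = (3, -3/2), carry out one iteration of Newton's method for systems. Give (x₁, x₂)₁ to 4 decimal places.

At (3, -3/2): F = (7.5000, 24.2500).
Jacobian J = [[-6·x₁ + 5·x₂^2, 10·x₁·x₂ + 2·x₂ - 1], [-4·x₁·x₂ + x₂, -2·x₁^2 + x₁ + 6·x₂]].
At the point, J = [[-6.7500, -49.0000], [16.5000, -24.0000]] (det J = 970.5000).
Solving J·Δ = −F gives Δ = (-1.0389, 0.2962).
Then the next iterate is (x₁, x₂)₁ = (1.9611, -1.2038).

(1.9611, -1.2038)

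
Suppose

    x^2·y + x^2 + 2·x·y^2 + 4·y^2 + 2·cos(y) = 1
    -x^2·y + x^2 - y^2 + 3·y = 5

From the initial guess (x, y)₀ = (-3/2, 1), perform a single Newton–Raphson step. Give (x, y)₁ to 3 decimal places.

At (-3/2, 1): F = (5.58060, -3.000).
Jacobian J = [[2·x·y + 2·x + 2·y^2, x^2 + 4·x·y + 8·y - 2·sin(y)], [-2·x·y + 2·x, -x^2 - 2·y + 3]].
At the point, J = [[-4.000, 2.56706], [0.000, -1.250]] (det J = 5.000).
Solving J·Δ = −F gives Δ = (-0.145, -2.400).
Then the next iterate is (x, y)₁ = (-1.645, -1.400).

(-1.645, -1.400)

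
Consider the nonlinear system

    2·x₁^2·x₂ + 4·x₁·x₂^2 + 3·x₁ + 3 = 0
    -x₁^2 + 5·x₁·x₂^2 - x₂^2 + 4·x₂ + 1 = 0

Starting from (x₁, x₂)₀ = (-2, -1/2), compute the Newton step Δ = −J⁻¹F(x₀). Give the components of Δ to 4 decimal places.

(0.3056, 0.4097)

At (-2, -1/2): F = (-9.0000, -7.7500).
Jacobian J = [[4·x₁·x₂ + 4·x₂^2 + 3, 2·x₁^2 + 8·x₁·x₂], [-2·x₁ + 5·x₂^2, 10·x₁·x₂ - 2·x₂ + 4]].
At the point, J = [[8.0000, 16.0000], [5.2500, 15.0000]] (det J = 36.0000).
Solving J·Δ = −F gives Δ = (0.3056, 0.4097).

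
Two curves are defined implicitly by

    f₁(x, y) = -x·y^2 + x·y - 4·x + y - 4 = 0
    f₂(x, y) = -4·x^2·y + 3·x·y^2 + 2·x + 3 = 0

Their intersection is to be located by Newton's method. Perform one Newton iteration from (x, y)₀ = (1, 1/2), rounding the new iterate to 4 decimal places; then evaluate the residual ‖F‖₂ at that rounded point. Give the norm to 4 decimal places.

At (1, 1/2): F = (-7.2500, 3.7500).
Jacobian J = [[-y^2 + y - 4, -2·x·y + x + 1], [-8·x·y + 3·y^2 + 2, -4·x^2 + 6·x·y]].
At the point, J = [[-3.7500, 1.0000], [-1.2500, -1.0000]] (det J = 5.0000).
Solving J·Δ = −F gives Δ = (-0.7000, 4.6250).
Then the next iterate is (x, y)₁ = (0.3000, 5.1250).
Re-evaluating at (0.3000, 5.1250): F = (-6.417187, 25.394063), so ‖F‖₂ = 26.1923.

26.1923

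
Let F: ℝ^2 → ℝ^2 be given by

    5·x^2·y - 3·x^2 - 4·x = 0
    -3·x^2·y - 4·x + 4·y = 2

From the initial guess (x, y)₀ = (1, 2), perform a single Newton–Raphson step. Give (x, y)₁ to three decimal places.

At (1, 2): F = (3.000, -4.000).
Jacobian J = [[10·x·y - 6·x - 4, 5·x^2], [-6·x·y - 4, -3·x^2 + 4]].
At the point, J = [[10.000, 5.000], [-16.000, 1.000]] (det J = 90.000).
Solving J·Δ = −F gives Δ = (-0.256, -0.089).
Then the next iterate is (x, y)₁ = (0.744, 1.911).

(0.744, 1.911)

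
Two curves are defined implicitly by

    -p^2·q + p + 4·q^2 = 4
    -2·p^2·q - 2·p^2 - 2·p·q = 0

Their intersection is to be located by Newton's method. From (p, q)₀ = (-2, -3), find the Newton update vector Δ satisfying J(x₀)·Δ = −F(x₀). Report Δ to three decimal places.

At (-2, -3): F = (42.000, 4.000).
Jacobian J = [[-2·p·q + 1, -p^2 + 8·q], [-4·p·q - 4·p - 2·q, -2·p^2 - 2·p]].
At the point, J = [[-11.000, -28.000], [-10.000, -4.000]] (det J = -236.000).
Solving J·Δ = −F gives Δ = (-0.237, 1.593).

(-0.237, 1.593)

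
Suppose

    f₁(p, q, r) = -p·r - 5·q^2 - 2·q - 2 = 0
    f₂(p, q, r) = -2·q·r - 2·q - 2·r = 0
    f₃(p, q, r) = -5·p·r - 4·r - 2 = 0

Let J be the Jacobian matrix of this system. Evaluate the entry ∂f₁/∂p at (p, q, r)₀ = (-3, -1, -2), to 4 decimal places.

∂f₁/∂p = -r.
At (-3, -1, -2) this is 2.0000.

2.0000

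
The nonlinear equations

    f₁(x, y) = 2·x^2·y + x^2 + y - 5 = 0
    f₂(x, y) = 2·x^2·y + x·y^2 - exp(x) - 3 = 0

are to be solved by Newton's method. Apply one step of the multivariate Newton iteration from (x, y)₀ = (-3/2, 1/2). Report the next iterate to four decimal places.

(2.9998, 5.4089)

At (-3/2, 1/2): F = (0.0000, -1.348130).
Jacobian J = [[4·x·y + 2·x, 2·x^2 + 1], [4·x·y + y^2 - exp(x), 2·x^2 + 2·x·y]].
At the point, J = [[-6.0000, 5.5000], [-2.973130, 3.0000]] (det J = -1.647784).
Solving J·Δ = −F gives Δ = (4.4998, 4.9089).
Then the next iterate is (x, y)₁ = (2.9998, 5.4089).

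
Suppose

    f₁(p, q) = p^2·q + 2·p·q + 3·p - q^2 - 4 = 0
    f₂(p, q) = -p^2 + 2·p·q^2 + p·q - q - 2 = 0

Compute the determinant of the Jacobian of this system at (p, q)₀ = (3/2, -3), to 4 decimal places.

75.0000

J = [[2·p·q + 2·q + 3, p^2 + 2·p - 2·q], [-2·p + 2·q^2 + q, 4·p·q + p - 1]].
At the point, J = [[-12.0000, 11.2500], [12.0000, -17.5000]].
det J = 75.0000.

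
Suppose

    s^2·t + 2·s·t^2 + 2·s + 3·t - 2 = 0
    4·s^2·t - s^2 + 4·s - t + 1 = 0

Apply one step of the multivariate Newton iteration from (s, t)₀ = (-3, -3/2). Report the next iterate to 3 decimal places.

(-2.054, -0.672)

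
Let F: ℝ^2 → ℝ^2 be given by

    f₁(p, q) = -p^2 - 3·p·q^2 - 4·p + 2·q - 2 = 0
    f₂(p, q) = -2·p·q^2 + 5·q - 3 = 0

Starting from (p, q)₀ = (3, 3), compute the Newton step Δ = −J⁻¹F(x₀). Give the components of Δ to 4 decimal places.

(-4.0474, 0.9953)

At (3, 3): F = (-98.0000, -42.0000).
Jacobian J = [[-2·p - 3·q^2 - 4, -6·p·q + 2], [-2·q^2, -4·p·q + 5]].
At the point, J = [[-37.0000, -52.0000], [-18.0000, -31.0000]] (det J = 211.0000).
Solving J·Δ = −F gives Δ = (-4.0474, 0.9953).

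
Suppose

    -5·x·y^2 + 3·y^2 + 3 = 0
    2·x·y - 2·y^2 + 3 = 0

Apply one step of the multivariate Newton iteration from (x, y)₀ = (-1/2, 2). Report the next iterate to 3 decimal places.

(0.272, 1.565)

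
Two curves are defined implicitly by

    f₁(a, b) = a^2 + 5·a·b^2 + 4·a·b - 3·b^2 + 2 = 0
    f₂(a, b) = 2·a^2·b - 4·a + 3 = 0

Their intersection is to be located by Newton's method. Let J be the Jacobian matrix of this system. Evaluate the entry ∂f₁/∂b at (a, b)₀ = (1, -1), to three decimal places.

0.000

∂f₁/∂b = 10·a·b + 4·a - 6·b.
At (1, -1) this is 0.000.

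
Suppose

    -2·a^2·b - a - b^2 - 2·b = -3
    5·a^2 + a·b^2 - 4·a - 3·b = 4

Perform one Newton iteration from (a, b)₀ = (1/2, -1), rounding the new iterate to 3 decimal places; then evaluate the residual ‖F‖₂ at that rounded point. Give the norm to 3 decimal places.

219.115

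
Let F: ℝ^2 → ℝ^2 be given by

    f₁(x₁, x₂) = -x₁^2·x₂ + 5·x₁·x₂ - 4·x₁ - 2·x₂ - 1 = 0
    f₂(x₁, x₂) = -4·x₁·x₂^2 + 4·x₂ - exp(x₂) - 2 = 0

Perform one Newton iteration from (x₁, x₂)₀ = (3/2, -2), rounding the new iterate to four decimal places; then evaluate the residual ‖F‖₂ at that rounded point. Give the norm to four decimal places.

At (3/2, -2): F = (-13.5000, -34.135335).
Jacobian J = [[-2·x₁·x₂ + 5·x₂ - 4, -x₁^2 + 5·x₁ - 2], [-4·x₂^2, -8·x₁·x₂ - exp(x₂) + 4]].
At the point, J = [[-8.0000, 3.2500], [-16.0000, 27.864665]] (det J = -170.917318).
Solving J·Δ = −F gives Δ = (-1.5518, 0.3340).
Then the next iterate is (x₁, x₂)₁ = (-0.0518, -1.6660).
Re-evaluating at (-0.0518, -1.6660): F = (2.975164, -8.277906), so ‖F‖₂ = 8.7963.

8.7963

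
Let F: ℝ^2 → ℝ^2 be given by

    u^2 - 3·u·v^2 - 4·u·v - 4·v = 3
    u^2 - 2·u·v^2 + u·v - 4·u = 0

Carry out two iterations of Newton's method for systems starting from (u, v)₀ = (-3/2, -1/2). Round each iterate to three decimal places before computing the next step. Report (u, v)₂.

At (-3/2, -1/2): F = (-0.625, 9.750).
Jacobian J = [[2·u - 3·v^2 - 4·v, -6·u·v - 4·u - 4], [2·u - 2·v^2 + v - 4, -4·u·v + u]].
At the point, J = [[-1.750, -2.500], [-8.000, -4.500]] (det J = -12.125).
Solving J·Δ = −F gives Δ = (2.242, -1.820).
Then the next iterate is (u, v)₁ = (0.742, -2.320).
Round to (0.742, -2.320) and repeat: F = (1.73510, -12.12636), J = [[-5.38320, 3.36064], [-15.60080, 7.62776]].
Δ = (-4.750, -8.124), so (u, v)₂ = (-4.008, -10.444).

(-4.008, -10.444)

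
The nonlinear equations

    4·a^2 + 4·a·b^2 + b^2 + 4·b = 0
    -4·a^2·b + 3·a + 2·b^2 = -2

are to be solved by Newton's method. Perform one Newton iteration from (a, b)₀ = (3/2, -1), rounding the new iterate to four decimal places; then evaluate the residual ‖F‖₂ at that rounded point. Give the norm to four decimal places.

20.6459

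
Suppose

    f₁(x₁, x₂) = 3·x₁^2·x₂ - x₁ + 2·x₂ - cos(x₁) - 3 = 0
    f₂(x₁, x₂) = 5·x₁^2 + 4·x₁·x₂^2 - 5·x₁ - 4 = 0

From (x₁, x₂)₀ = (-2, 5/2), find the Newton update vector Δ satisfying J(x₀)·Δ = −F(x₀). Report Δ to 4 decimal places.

(0.8153, -0.6000)

At (-2, 5/2): F = (34.416147, -24.0000).
Jacobian J = [[6·x₁·x₂ + sin(x₁) - 1, 3·x₁^2 + 2], [10·x₁ + 4·x₂^2 - 5, 8·x₁·x₂]].
At the point, J = [[-31.909297, 14.0000], [0.0000, -40.0000]] (det J = 1276.371897).
Solving J·Δ = −F gives Δ = (0.8153, -0.6000).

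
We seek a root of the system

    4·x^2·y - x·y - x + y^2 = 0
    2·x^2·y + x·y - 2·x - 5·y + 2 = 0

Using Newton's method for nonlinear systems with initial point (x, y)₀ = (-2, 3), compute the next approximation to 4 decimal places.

(-1.6980, 0.9460)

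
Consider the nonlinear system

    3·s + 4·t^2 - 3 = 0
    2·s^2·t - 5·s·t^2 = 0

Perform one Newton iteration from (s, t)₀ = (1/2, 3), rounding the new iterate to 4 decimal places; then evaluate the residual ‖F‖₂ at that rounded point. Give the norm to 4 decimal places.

At (1/2, 3): F = (34.5000, -21.0000).
Jacobian J = [[3, 8·t], [4·s·t - 5·t^2, 2·s^2 - 10·s·t]].
At the point, J = [[3.0000, 24.0000], [-39.0000, -14.5000]] (det J = 892.5000).
Solving J·Δ = −F gives Δ = (-0.0042, -1.4370).
Then the next iterate is (s, t)₁ = (0.4958, 1.5630).
Re-evaluating at (0.4958, 1.5630): F = (8.259276, -5.287694), so ‖F‖₂ = 9.8069.

9.8069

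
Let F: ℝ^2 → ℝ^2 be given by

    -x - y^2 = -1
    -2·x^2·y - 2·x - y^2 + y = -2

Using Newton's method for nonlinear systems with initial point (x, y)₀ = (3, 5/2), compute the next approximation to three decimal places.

(2.404, 0.969)

At (3, 5/2): F = (-8.250, -52.750).
Jacobian J = [[-1, -2·y], [-4·x·y - 2, -2·x^2 - 2·y + 1]].
At the point, J = [[-1.000, -5.000], [-32.000, -22.000]] (det J = -138.000).
Solving J·Δ = −F gives Δ = (-0.596, -1.531).
Then the next iterate is (x, y)₁ = (2.404, 0.969).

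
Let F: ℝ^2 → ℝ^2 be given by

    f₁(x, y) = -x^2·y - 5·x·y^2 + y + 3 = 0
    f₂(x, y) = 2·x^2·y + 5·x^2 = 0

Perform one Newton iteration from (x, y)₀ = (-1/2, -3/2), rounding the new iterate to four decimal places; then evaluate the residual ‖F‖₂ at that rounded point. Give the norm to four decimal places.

At (-1/2, -3/2): F = (7.5000, 0.5000).
Jacobian J = [[-2·x·y - 5·y^2, -x^2 - 10·x·y + 1], [4·x·y + 10·x, 2·x^2]].
At the point, J = [[-12.7500, -6.7500], [-2.0000, 0.5000]] (det J = -19.8750).
Solving J·Δ = −F gives Δ = (0.3585, 0.4340).
Then the next iterate is (x, y)₁ = (-0.1415, -1.0660).
Re-evaluating at (-0.1415, -1.0660): F = (2.759316, 0.057424), so ‖F‖₂ = 2.7599.

2.7599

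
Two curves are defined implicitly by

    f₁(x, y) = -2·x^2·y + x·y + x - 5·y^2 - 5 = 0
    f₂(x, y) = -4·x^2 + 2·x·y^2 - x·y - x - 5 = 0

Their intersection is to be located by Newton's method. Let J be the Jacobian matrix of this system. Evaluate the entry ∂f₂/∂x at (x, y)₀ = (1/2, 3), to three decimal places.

10.000

∂f₂/∂x = -8·x + 2·y^2 - y - 1.
At (1/2, 3) this is 10.000.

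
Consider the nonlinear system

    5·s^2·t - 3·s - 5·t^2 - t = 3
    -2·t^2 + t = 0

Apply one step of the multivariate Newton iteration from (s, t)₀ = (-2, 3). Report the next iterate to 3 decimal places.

(-1.524, 1.636)

At (-2, 3): F = (15.000, -15.000).
Jacobian J = [[10·s·t - 3, 5·s^2 - 10·t - 1], [0, -4·t + 1]].
At the point, J = [[-63.000, -11.000], [0.000, -11.000]] (det J = 693.000).
Solving J·Δ = −F gives Δ = (0.476, -1.364).
Then the next iterate is (s, t)₁ = (-1.524, 1.636).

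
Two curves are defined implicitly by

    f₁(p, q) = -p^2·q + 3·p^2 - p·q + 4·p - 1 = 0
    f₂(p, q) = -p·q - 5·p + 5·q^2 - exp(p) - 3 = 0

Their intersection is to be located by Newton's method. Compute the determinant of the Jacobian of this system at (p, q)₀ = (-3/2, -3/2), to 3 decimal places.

105.208

J = [[-2·p·q + 6·p - q + 4, -p^2 - p], [-q - exp(p) - 5, -p + 10·q]].
At the point, J = [[-8.000, -0.750], [-3.72313, -13.500]].
det J = 105.208.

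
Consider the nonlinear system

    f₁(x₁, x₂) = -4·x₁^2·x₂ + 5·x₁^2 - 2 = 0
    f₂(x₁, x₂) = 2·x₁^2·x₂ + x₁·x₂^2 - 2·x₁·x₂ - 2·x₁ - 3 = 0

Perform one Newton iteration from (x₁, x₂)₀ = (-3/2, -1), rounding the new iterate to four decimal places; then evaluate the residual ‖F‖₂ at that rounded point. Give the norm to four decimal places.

5.8051

At (-3/2, -1): F = (18.2500, -9.0000).
Jacobian J = [[-8·x₁·x₂ + 10·x₁, -4·x₁^2], [4·x₁·x₂ + x₂^2 - 2·x₂ - 2, 2·x₁^2 + 2·x₁·x₂ - 2·x₁]].
At the point, J = [[-27.0000, -9.0000], [7.0000, 10.5000]] (det J = -220.5000).
Solving J·Δ = −F gives Δ = (0.5017, 0.5227).
Then the next iterate is (x₁, x₂)₁ = (-0.9983, -0.4773).
Re-evaluating at (-0.9983, -0.4773): F = (4.885729, -3.135162), so ‖F‖₂ = 5.8051.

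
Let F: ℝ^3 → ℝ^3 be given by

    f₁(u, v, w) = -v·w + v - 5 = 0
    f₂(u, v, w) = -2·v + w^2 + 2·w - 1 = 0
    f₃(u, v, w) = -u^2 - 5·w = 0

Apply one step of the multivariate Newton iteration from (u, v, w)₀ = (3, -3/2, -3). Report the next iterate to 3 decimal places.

(4.128, 1.308, -3.154)

At (3, -3/2, -3): F = (-11.000, 5.000, 6.000).
Jacobian J = [[0, -w + 1, -v], [0, -2, 2·w + 2], [-2·u, 0, -5]].
At the point, J = [[0.000, 4.000, 1.500], [0.000, -2.000, -4.000], [-6.000, 0.000, -5.000]] (det J = 78.000).
Solving J·Δ = −F gives Δ = (1.128, 2.808, -0.154).
Then the next iterate is (u, v, w)₁ = (4.128, 1.308, -3.154).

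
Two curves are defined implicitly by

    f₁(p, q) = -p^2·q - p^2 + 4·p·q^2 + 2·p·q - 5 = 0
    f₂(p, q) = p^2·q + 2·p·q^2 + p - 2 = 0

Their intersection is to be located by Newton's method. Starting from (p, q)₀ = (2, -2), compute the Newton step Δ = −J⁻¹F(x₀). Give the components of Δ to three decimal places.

(-0.125, 0.656)

At (2, -2): F = (23.000, 8.000).
Jacobian J = [[-2·p·q - 2·p + 4·q^2 + 2·q, -p^2 + 8·p·q + 2·p], [2·p·q + 2·q^2 + 1, p^2 + 4·p·q]].
At the point, J = [[16.000, -32.000], [1.000, -12.000]] (det J = -160.000).
Solving J·Δ = −F gives Δ = (-0.125, 0.656).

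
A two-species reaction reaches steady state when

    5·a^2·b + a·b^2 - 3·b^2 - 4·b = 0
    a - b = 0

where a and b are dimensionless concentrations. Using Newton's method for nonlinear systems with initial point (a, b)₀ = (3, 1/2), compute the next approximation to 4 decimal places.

(0.8133, 0.8133)

At (3, 1/2): F = (20.5000, 2.5000).
Jacobian J = [[10·a·b + b^2, 5·a^2 + 2·a·b - 6·b - 4], [1, -1]].
At the point, J = [[15.2500, 41.0000], [1.0000, -1.0000]] (det J = -56.2500).
Solving J·Δ = −F gives Δ = (-2.1867, 0.3133).
Then the next iterate is (a, b)₁ = (0.8133, 0.8133).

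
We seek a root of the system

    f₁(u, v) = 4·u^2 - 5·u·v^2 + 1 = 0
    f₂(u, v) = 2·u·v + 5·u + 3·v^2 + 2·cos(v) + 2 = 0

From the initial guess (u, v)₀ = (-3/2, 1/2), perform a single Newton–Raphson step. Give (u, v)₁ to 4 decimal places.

At (-3/2, 1/2): F = (11.8750, -4.494835).
Jacobian J = [[8·u - 5·v^2, -10·u·v], [2·v + 5, 2·u + 6·v - 2·sin(v)]].
At the point, J = [[-13.2500, 7.5000], [6.0000, -0.958851]] (det J = -32.295223).
Solving J·Δ = −F gives Δ = (0.6913, -0.3621).
Then the next iterate is (u, v)₁ = (-0.8087, 0.1379).

(-0.8087, 0.1379)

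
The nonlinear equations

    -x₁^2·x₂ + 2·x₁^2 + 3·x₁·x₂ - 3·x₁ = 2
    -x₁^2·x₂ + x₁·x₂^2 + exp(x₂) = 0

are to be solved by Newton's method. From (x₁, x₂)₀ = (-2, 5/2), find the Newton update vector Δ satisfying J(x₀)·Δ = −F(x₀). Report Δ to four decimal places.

At (-2, 5/2): F = (-13.0000, -10.317506).
Jacobian J = [[-2·x₁·x₂ + 4·x₁ + 3·x₂ - 3, -x₁^2 + 3·x₁], [-2·x₁·x₂ + x₂^2, -x₁^2 + 2·x₁·x₂ + exp(x₂)]].
At the point, J = [[6.5000, -10.0000], [16.2500, -1.817506]] (det J = 150.686211).
Solving J·Δ = −F gives Δ = (0.5279, -0.9569).

(0.5279, -0.9569)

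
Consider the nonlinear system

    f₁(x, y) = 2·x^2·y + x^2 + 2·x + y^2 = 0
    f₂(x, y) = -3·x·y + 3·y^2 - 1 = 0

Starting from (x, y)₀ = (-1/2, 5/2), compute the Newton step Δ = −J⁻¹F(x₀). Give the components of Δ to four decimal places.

(-0.2778, -1.4293)

At (-1/2, 5/2): F = (6.7500, 21.5000).
Jacobian J = [[4·x·y + 2·x + 2, 2·x^2 + 2·y], [-3·y, -3·x + 6·y]].
At the point, J = [[-4.0000, 5.5000], [-7.5000, 16.5000]] (det J = -24.7500).
Solving J·Δ = −F gives Δ = (-0.2778, -1.4293).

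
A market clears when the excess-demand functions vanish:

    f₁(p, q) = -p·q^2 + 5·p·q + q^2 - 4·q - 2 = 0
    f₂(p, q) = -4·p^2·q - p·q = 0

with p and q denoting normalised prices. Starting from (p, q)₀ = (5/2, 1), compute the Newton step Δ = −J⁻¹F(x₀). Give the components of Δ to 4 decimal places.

(-2.5000, 0.9091)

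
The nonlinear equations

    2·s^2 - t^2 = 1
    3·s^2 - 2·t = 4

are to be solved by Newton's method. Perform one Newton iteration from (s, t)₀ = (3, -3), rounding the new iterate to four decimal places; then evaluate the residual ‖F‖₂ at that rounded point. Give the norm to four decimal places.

At (3, -3): F = (8.0000, 29.0000).
Jacobian J = [[4·s, -2·t], [6·s, -2]].
At the point, J = [[12.0000, 6.0000], [18.0000, -2.0000]] (det J = -132.0000).
Solving J·Δ = −F gives Δ = (-1.4394, 1.5455).
Then the next iterate is (s, t)₁ = (1.5606, -1.4545).
Re-evaluating at (1.5606, -1.4545): F = (1.755374, 6.215417), so ‖F‖₂ = 6.4585.

6.4585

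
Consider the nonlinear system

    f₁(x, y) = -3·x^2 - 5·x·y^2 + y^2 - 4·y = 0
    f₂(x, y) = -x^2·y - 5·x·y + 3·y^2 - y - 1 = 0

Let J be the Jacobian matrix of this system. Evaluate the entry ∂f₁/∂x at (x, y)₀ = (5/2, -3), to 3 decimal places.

-60.000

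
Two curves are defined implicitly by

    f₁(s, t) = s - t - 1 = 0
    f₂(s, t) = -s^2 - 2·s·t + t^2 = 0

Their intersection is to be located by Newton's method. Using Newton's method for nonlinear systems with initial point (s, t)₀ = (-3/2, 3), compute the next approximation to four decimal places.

At (-3/2, 3): F = (-5.5000, 15.7500).
Jacobian J = [[1, -1], [-2·s - 2·t, -2·s + 2·t]].
At the point, J = [[1.0000, -1.0000], [-3.0000, 9.0000]] (det J = 6.0000).
Solving J·Δ = −F gives Δ = (5.6250, 0.1250).
Then the next iterate is (s, t)₁ = (4.1250, 3.1250).

(4.1250, 3.1250)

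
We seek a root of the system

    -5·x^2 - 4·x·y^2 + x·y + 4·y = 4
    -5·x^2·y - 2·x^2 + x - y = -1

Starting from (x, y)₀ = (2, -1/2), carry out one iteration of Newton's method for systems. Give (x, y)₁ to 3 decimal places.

(0.701, -0.424)

At (2, -1/2): F = (-29.000, 5.500).
Jacobian J = [[-10·x - 4·y^2 + y, -8·x·y + x + 4], [-10·x·y - 4·x + 1, -5·x^2 - 1]].
At the point, J = [[-21.500, 14.000], [3.000, -21.000]] (det J = 409.500).
Solving J·Δ = −F gives Δ = (-1.299, 0.076).
Then the next iterate is (x, y)₁ = (0.701, -0.424).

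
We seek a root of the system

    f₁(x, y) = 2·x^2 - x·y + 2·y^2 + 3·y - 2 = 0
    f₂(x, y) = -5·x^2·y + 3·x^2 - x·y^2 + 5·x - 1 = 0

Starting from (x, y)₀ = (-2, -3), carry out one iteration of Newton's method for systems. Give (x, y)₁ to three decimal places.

At (-2, -3): F = (9.000, 79.000).
Jacobian J = [[4·x - y, -x + 4·y + 3], [-10·x·y + 6·x - y^2 + 5, -5·x^2 - 2·x·y]].
At the point, J = [[-5.000, -7.000], [-76.000, -32.000]] (det J = -372.000).
Solving J·Δ = −F gives Δ = (0.712, 0.777).
Then the next iterate is (x, y)₁ = (-1.288, -2.223).

(-1.288, -2.223)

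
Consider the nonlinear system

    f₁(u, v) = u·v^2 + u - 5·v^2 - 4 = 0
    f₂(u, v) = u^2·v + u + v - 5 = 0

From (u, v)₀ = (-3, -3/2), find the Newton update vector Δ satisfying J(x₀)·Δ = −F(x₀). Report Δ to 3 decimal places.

(1.455, 0.845)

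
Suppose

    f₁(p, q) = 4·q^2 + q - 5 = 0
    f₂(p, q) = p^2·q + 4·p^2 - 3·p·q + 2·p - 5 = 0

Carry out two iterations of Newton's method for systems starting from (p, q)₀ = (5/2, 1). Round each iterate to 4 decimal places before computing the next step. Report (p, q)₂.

(1.1633, 1.0000)

At (5/2, 1): F = (0.0000, 23.7500).
Jacobian J = [[0, 8·q + 1], [2·p·q + 8·p - 3·q + 2, p^2 - 3·p]].
At the point, J = [[0.0000, 9.0000], [24.0000, -1.2500]] (det J = -216.0000).
Solving J·Δ = −F gives Δ = (-0.9896, 0.0000).
Then the next iterate is (p, q)₁ = (1.5104, 1.0000).
Round to (1.5104, 1.0000) and repeat: F = (0.0000, 4.896141), J = [[0.0000, 9.0000], [14.1040, -2.249892]].
Δ = (-0.3471, 0.0000), so (p, q)₂ = (1.1633, 1.0000).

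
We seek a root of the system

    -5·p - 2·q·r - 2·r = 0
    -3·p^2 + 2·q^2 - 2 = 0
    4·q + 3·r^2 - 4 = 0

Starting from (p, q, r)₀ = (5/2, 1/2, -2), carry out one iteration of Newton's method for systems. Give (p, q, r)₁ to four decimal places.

(1.2786, 1.4643, -0.8452)

At (5/2, 1/2, -2): F = (-6.5000, -20.2500, 10.0000).
Jacobian J = [[-5, -2·r, -2·q - 2], [-6·p, 4·q, 0], [0, 4, 6·r]].
At the point, J = [[-5.0000, 4.0000, -3.0000], [-15.0000, 2.0000, 0.0000], [0.0000, 4.0000, -12.0000]] (det J = -420.0000).
Solving J·Δ = −F gives Δ = (-1.2214, 0.9643, 1.1548).
Then the next iterate is (p, q, r)₁ = (1.2786, 1.4643, -0.8452).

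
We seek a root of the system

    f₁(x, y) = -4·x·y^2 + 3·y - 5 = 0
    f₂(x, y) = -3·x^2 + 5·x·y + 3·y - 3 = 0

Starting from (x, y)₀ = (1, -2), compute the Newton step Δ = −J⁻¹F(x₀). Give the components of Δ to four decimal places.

(-1.1477, 0.4545)

At (1, -2): F = (-27.0000, -22.0000).
Jacobian J = [[-4·y^2, -8·x·y + 3], [-6·x + 5·y, 5·x + 3]].
At the point, J = [[-16.0000, 19.0000], [-16.0000, 8.0000]] (det J = 176.0000).
Solving J·Δ = −F gives Δ = (-1.1477, 0.4545).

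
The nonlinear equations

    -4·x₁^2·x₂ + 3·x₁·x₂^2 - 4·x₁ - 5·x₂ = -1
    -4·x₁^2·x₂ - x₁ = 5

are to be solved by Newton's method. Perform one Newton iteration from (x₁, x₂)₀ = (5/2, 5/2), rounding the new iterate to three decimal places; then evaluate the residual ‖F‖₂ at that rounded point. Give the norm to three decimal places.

24.714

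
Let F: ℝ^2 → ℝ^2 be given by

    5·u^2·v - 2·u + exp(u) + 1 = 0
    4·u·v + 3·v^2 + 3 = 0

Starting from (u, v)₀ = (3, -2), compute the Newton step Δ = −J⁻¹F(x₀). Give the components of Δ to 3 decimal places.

At (3, -2): F = (-74.91446, -9.000).
Jacobian J = [[10·u·v + exp(u) - 2, 5·u^2], [4·v, 4·u + 6·v]].
At the point, J = [[-41.91446, 45.000], [-8.000, 0.000]] (det J = 360.000).
Solving J·Δ = −F gives Δ = (-1.125, 0.617).

(-1.125, 0.617)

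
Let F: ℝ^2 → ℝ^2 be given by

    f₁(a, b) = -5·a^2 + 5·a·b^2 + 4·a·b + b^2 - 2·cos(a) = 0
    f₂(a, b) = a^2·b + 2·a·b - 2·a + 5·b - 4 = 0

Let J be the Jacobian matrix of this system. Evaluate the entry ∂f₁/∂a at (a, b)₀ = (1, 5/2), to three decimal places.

∂f₁/∂a = -10·a + 5·b^2 + 4·b + 2·sin(a).
At (1, 5/2) this is 32.933.

32.933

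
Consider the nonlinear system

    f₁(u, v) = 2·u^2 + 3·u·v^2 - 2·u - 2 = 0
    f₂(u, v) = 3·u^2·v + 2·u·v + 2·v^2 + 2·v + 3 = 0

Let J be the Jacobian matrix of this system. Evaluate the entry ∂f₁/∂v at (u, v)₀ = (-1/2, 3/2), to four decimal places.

-4.5000

∂f₁/∂v = 6·u·v.
At (-1/2, 3/2) this is -4.5000.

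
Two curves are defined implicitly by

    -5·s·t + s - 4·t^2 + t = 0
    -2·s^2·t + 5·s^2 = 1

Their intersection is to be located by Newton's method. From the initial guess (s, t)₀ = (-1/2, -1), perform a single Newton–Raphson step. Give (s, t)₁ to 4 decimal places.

(-0.4403, -0.3355)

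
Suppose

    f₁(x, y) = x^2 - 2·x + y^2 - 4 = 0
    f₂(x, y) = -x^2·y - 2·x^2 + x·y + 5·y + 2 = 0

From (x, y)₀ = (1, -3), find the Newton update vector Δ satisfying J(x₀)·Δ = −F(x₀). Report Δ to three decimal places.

(-11.667, 0.667)

At (1, -3): F = (4.000, -15.000).
Jacobian J = [[2·x - 2, 2·y], [-2·x·y - 4·x + y, -x^2 + x + 5]].
At the point, J = [[0.000, -6.000], [-1.000, 5.000]] (det J = -6.000).
Solving J·Δ = −F gives Δ = (-11.667, 0.667).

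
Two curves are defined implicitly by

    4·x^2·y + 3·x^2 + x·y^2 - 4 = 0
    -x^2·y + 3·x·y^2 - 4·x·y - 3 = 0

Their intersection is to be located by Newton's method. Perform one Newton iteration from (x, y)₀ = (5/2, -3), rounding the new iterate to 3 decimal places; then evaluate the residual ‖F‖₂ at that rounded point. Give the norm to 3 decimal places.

34.355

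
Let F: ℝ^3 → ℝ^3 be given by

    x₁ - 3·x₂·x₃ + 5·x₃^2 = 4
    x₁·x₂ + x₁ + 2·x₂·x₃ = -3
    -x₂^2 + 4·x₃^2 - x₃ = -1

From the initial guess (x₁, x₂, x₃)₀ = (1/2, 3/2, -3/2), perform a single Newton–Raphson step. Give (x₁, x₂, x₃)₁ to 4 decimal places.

At (1/2, 3/2, -3/2): F = (14.5000, -0.2500, 9.2500).
Jacobian J = [[1, -3·x₃, -3·x₂ + 10·x₃], [x₂ + 1, x₁ + 2·x₃, 2·x₂], [0, -2·x₂, 8·x₃ - 1]].
At the point, J = [[1.0000, 4.5000, -19.5000], [2.5000, -2.5000, 3.0000], [0.0000, -3.0000, -13.0000]] (det J = 334.0000).
Solving J·Δ = −F gives Δ = (-0.7378, 0.0125, 0.7086).
Then the next iterate is (x₁, x₂, x₃)₁ = (-0.2378, 1.5125, -0.7914).

(-0.2378, 1.5125, -0.7914)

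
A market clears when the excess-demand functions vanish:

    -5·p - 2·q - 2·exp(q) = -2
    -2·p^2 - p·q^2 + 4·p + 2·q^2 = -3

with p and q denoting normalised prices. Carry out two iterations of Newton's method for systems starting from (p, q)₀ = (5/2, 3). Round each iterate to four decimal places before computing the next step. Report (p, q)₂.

At (5/2, 3): F = (-56.671074, -4.0000).
Jacobian J = [[-5, -2·exp(q) - 2], [-4·p - q^2 + 4, -2·p·q + 4·q]].
At the point, J = [[-5.0000, -42.171074], [-15.0000, -3.0000]] (det J = -617.566108).
Solving J·Δ = −F gives Δ = (0.0022, -1.3441).
Then the next iterate is (p, q)₁ = (2.5022, 1.6559).
Round to (2.5022, 1.6559) and repeat: F = (-24.298384, -0.890244), J = [[-5.0000, -12.475584], [-8.750805, -1.663186]].
Δ = (0.2906, -2.0641), so (p, q)₂ = (2.7928, -0.4082).

(2.7928, -0.4082)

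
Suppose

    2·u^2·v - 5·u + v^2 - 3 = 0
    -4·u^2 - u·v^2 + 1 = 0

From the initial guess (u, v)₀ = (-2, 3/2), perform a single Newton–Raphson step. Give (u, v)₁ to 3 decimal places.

At (-2, 3/2): F = (21.250, -10.500).
Jacobian J = [[4·u·v - 5, 2·u^2 + 2·v], [-8·u - v^2, -2·u·v]].
At the point, J = [[-17.000, 11.000], [13.750, 6.000]] (det J = -253.250).
Solving J·Δ = −F gives Δ = (0.960, -0.449).
Then the next iterate is (u, v)₁ = (-1.040, 1.051).

(-1.040, 1.051)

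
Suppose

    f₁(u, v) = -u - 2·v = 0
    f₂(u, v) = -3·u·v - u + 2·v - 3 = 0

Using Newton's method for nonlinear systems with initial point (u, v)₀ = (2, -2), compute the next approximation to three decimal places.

(2.143, -1.071)

At (2, -2): F = (2.000, 3.000).
Jacobian J = [[-1, -2], [-3·v - 1, -3·u + 2]].
At the point, J = [[-1.000, -2.000], [5.000, -4.000]] (det J = 14.000).
Solving J·Δ = −F gives Δ = (0.143, 0.929).
Then the next iterate is (u, v)₁ = (2.143, -1.071).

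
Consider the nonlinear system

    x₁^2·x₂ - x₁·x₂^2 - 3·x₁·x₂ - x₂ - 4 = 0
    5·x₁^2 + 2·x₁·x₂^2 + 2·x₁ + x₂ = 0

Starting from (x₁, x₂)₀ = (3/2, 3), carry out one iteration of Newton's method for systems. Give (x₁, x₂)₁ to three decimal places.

At (3/2, 3): F = (-27.250, 44.250).
Jacobian J = [[2·x₁·x₂ - x₂^2 - 3·x₂, x₁^2 - 2·x₁·x₂ - 3·x₁ - 1], [10·x₁ + 2·x₂^2 + 2, 4·x₁·x₂ + 1]].
At the point, J = [[-9.000, -12.250], [35.000, 19.000]] (det J = 257.750).
Solving J·Δ = −F gives Δ = (-0.094, -2.155).
Then the next iterate is (x₁, x₂)₁ = (1.406, 0.845).

(1.406, 0.845)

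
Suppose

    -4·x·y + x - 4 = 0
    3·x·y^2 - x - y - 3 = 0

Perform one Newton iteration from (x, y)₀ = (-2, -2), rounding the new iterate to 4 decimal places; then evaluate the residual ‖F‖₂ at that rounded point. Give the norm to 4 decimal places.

At (-2, -2): F = (-22.0000, -23.0000).
Jacobian J = [[-4·y + 1, -4·x], [3·y^2 - 1, 6·x·y - 1]].
At the point, J = [[9.0000, 8.0000], [11.0000, 23.0000]] (det J = 119.0000).
Solving J·Δ = −F gives Δ = (2.7059, -0.2941).
Then the next iterate is (x, y)₁ = (0.7059, -2.2941).
Re-evaluating at (0.7059, -2.2941): F = (3.183521, 9.733432), so ‖F‖₂ = 10.2408.

10.2408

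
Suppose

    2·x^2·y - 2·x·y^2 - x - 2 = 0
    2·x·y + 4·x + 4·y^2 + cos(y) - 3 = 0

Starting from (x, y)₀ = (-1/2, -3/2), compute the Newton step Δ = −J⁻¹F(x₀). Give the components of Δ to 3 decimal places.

At (-1/2, -3/2): F = (0.000, 5.57074).
Jacobian J = [[4·x·y - 2·y^2 - 1, 2·x^2 - 4·x·y], [2·y + 4, 2·x + 8·y - sin(y)]].
At the point, J = [[-2.500, -2.500], [1.000, -12.00251]] (det J = 32.50626).
Solving J·Δ = −F gives Δ = (-0.428, 0.428).

(-0.428, 0.428)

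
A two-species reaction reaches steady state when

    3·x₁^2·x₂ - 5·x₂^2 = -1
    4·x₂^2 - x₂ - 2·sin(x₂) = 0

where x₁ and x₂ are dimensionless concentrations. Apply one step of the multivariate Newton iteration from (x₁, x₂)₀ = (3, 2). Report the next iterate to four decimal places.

At (3, 2): F = (35.0000, 12.181405).
Jacobian J = [[6·x₁·x₂, 3·x₁^2 - 10·x₂], [0, 8·x₂ - 2·cos(x₂) - 1]].
At the point, J = [[36.0000, 7.0000], [0.0000, 15.832294]] (det J = 569.962572).
Solving J·Δ = −F gives Δ = (-0.8226, -0.7694).
Then the next iterate is (x₁, x₂)₁ = (2.1774, 1.2306).

(2.1774, 1.2306)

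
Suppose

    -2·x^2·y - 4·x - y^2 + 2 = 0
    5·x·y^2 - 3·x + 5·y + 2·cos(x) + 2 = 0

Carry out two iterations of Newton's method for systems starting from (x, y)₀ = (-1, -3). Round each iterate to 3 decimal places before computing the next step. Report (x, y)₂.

At (-1, -3): F = (3.000, -53.91940).
Jacobian J = [[-4·x·y - 4, -2·x^2 - 2·y], [5·y^2 - 2·sin(x) - 3, 10·x·y + 5]].
At the point, J = [[-16.000, 4.000], [43.68294, 35.000]] (det J = -734.73177).
Solving J·Δ = −F gives Δ = (0.436, 0.996).
Then the next iterate is (x, y)₁ = (-0.564, -2.004).
Round to (-0.564, -2.004) and repeat: F = (1.51491, -15.96292), J = [[-8.52102, 3.37181], [18.14922, 16.30256]].
Δ = (0.392, 0.542), so (x, y)₂ = (-0.172, -1.462).

(-0.172, -1.462)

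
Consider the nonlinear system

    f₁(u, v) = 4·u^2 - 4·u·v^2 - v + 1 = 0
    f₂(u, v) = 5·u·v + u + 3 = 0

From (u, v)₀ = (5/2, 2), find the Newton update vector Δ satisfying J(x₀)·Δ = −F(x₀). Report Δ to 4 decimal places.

(-2.0968, -0.5948)

At (5/2, 2): F = (-16.0000, 30.5000).
Jacobian J = [[8·u - 4·v^2, -8·u·v - 1], [5·v + 1, 5·u]].
At the point, J = [[4.0000, -41.0000], [11.0000, 12.5000]] (det J = 501.0000).
Solving J·Δ = −F gives Δ = (-2.0968, -0.5948).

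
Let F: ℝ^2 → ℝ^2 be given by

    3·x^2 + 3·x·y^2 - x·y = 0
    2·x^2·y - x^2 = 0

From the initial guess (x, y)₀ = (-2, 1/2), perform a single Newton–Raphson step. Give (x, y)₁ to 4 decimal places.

(-1.0213, 0.5000)

At (-2, 1/2): F = (11.5000, 0.0000).
Jacobian J = [[6·x + 3·y^2 - y, 6·x·y - x], [4·x·y - 2·x, 2·x^2]].
At the point, J = [[-11.7500, -4.0000], [0.0000, 8.0000]] (det J = -94.0000).
Solving J·Δ = −F gives Δ = (0.9787, 0.0000).
Then the next iterate is (x, y)₁ = (-1.0213, 0.5000).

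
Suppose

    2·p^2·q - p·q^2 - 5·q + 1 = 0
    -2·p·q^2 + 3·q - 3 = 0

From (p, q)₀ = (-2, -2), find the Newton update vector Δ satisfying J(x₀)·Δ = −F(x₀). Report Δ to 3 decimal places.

(-0.020, 0.551)

At (-2, -2): F = (3.000, 7.000).
Jacobian J = [[4·p·q - q^2, 2·p^2 - 2·p·q - 5], [-2·q^2, -4·p·q + 3]].
At the point, J = [[12.000, -5.000], [-8.000, -13.000]] (det J = -196.000).
Solving J·Δ = −F gives Δ = (-0.020, 0.551).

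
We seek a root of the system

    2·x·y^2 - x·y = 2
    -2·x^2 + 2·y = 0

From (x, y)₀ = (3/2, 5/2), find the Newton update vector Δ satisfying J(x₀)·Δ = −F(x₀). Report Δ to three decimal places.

(-0.191, -0.822)

At (3/2, 5/2): F = (13.000, 0.500).
Jacobian J = [[2·y^2 - y, 4·x·y - x], [-4·x, 2]].
At the point, J = [[10.000, 13.500], [-6.000, 2.000]] (det J = 101.000).
Solving J·Δ = −F gives Δ = (-0.191, -0.822).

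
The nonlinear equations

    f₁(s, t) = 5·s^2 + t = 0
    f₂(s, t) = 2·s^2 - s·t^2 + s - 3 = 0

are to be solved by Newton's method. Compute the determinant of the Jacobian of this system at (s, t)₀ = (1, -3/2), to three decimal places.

27.250

J = [[10·s, 1], [4·s - t^2 + 1, -2·s·t]].
At the point, J = [[10.000, 1.000], [2.750, 3.000]].
det J = 27.250.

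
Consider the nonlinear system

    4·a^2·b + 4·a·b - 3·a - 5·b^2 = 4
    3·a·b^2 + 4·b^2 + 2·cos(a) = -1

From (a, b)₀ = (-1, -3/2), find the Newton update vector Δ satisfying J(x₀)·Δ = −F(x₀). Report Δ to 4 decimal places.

At (-1, -3/2): F = (-12.2500, 4.330605).
Jacobian J = [[8·a·b + 4·b - 3, 4·a^2 + 4·a - 10·b], [3·b^2 - 2·sin(a), 6·a·b + 8·b]].
At the point, J = [[3.0000, 15.0000], [8.432942, -3.0000]] (det J = -135.494130).
Solving J·Δ = −F gives Δ = (-0.2082, 0.8583).

(-0.2082, 0.8583)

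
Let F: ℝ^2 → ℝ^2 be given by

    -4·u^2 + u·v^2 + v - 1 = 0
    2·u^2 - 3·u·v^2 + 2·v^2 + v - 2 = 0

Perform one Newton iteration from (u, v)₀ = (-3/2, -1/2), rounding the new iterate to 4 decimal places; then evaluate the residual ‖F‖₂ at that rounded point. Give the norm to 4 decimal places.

3.9004

At (-3/2, -1/2): F = (-10.8750, 3.6250).
Jacobian J = [[-8·u + v^2, 2·u·v + 1], [4·u - 3·v^2, -6·u·v + 4·v + 1]].
At the point, J = [[12.2500, 2.5000], [-6.7500, -5.5000]] (det J = -50.5000).
Solving J·Δ = −F gives Δ = (1.0050, -0.5743).
Then the next iterate is (u, v)₁ = (-0.4950, -1.0743).
Re-evaluating at (-0.4950, -1.0743): F = (-3.625690, 1.437860), so ‖F‖₂ = 3.9004.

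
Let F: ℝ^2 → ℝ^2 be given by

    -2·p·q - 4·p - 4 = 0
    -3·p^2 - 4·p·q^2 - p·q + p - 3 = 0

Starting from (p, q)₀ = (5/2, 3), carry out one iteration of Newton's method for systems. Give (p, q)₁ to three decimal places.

At (5/2, 3): F = (-29.000, -116.750).
Jacobian J = [[-2·q - 4, -2·p], [-6·p - 4·q^2 - q + 1, -8·p·q - p]].
At the point, J = [[-10.000, -5.000], [-53.000, -62.500]] (det J = 360.000).
Solving J·Δ = −F gives Δ = (-3.413, 1.026).
Then the next iterate is (p, q)₁ = (-0.913, 4.026).

(-0.913, 4.026)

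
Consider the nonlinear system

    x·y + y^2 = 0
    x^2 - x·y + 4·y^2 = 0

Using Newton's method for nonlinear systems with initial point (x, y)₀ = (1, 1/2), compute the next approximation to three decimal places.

(0.500, 0.250)

At (1, 1/2): F = (0.750, 1.500).
Jacobian J = [[y, x + 2·y], [2·x - y, -x + 8·y]].
At the point, J = [[0.500, 2.000], [1.500, 3.000]] (det J = -1.500).
Solving J·Δ = −F gives Δ = (-0.500, -0.250).
Then the next iterate is (x, y)₁ = (0.500, 0.250).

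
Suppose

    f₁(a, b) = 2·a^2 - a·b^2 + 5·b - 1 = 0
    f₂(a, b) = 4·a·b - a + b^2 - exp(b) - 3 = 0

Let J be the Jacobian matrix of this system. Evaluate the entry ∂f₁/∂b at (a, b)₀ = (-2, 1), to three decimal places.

9.000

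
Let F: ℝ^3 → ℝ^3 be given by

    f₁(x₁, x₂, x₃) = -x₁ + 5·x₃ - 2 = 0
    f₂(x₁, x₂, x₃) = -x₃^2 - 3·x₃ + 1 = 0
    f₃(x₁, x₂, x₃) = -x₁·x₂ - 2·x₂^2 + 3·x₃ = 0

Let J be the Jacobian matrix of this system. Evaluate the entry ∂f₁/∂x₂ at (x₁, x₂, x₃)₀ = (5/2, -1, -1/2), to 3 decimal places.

∂f₁/∂x₂ = 0.
At (5/2, -1, -1/2) this is 0.000.

0.000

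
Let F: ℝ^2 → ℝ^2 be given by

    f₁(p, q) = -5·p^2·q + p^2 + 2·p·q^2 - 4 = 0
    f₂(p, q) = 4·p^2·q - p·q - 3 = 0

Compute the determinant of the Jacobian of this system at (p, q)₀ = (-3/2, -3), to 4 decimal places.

J = [[-10·p·q + 2·p + 2·q^2, -5·p^2 + 4·p·q], [8·p·q - q, 4·p^2 - p]].
At the point, J = [[-30.0000, 6.7500], [39.0000, 10.5000]].
det J = -578.2500.

-578.2500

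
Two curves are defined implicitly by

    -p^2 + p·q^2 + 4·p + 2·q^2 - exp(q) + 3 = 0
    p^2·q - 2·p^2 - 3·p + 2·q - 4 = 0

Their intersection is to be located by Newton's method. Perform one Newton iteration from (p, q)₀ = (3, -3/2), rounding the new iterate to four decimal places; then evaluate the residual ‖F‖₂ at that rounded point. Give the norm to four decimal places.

16.3811

At (3, -3/2): F = (17.026870, -47.5000).
Jacobian J = [[-2·p + q^2 + 4, 2·p·q + 4·q - exp(q)], [2·p·q - 4·p - 3, p^2 + 2]].
At the point, J = [[0.2500, -15.223130], [-24.0000, 11.0000]] (det J = -362.605124).
Solving J·Δ = −F gives Δ = (-1.4776, 1.0942).
Then the next iterate is (p, q)₁ = (1.5224, -0.4058).
Re-evaluating at (1.5224, -0.4058): F = (6.685501, -14.954727), so ‖F‖₂ = 16.3811.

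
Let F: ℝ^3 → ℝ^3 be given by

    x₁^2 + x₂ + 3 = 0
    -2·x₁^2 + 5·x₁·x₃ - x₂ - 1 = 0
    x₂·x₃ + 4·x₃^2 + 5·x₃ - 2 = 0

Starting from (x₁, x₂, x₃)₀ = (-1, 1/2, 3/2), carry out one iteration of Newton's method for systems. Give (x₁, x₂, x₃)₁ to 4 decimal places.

At (-1, 1/2, 3/2): F = (4.5000, -11.0000, 15.2500).
Jacobian J = [[2·x₁, 1, 0], [-4·x₁ + 5·x₃, -1, 5·x₁], [0, x₃, x₂ + 8·x₃ + 5]].
At the point, J = [[-2.0000, 1.0000, 0.0000], [11.5000, -1.0000, -5.0000], [0.0000, 1.5000, 17.5000]] (det J = -181.2500).
Solving J·Δ = −F gives Δ = (0.3931, -3.7138, -0.5531).
Then the next iterate is (x₁, x₂, x₃)₁ = (-0.6069, -3.2138, 0.9469).

(-0.6069, -3.2138, 0.9469)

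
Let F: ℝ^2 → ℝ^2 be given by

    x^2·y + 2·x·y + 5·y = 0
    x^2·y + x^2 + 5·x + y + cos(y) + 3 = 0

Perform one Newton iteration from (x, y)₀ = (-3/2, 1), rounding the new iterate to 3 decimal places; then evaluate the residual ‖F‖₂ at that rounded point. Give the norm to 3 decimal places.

At (-3/2, 1): F = (4.250, 1.54030).
Jacobian J = [[2·x·y + 2·y, x^2 + 2·x + 5], [2·x·y + 2·x + 5, x^2 - sin(y) + 1]].
At the point, J = [[-1.000, 4.250], [-1.000, 2.40853]] (det J = 1.84147).
Solving J·Δ = −F gives Δ = (-2.004, -1.471).
Then the next iterate is (x, y)₁ = (-3.504, -0.471).
Re-evaluating at (-3.504, -0.471): F = (-4.83718, -7.60481), so ‖F‖₂ = 9.013.

9.013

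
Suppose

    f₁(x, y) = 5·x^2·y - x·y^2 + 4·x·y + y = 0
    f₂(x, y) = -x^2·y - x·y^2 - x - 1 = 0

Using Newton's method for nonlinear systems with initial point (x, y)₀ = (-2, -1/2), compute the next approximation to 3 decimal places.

At (-2, -1/2): F = (-6.000, 3.500).
Jacobian J = [[10·x·y - y^2 + 4·y, 5·x^2 - 2·x·y + 4·x + 1], [-2·x·y - y^2 - 1, -x^2 - 2·x·y]].
At the point, J = [[7.750, 11.000], [-3.250, -6.000]] (det J = -10.750).
Solving J·Δ = −F gives Δ = (-0.233, 0.709).
Then the next iterate is (x, y)₁ = (-2.233, 0.209).

(-2.233, 0.209)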